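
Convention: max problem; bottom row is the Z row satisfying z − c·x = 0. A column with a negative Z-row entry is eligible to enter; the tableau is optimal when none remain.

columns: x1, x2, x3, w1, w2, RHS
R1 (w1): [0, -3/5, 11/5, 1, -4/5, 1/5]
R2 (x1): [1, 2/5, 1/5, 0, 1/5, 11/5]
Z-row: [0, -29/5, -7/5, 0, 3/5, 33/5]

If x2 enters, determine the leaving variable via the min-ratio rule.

x1

Column x2 entries and ratios — w1: -3/5 ≤ 0, skip; x1: (11/5)/(2/5) = 11/2.
Smallest ratio is 11/2 in the row of x1, so x1 leaves.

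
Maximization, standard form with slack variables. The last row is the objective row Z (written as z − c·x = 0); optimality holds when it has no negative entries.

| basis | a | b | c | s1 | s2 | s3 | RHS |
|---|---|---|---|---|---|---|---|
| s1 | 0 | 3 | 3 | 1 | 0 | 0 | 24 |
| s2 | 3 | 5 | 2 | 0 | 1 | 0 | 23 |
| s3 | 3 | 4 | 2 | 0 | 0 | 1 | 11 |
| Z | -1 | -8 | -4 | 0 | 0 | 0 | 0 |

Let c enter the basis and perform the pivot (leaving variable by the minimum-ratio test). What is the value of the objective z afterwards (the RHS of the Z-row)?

22

Ratio test on column c — row 1: 24/3 = 8; row 2: 23/2 = 23/2; row 3: 11/2 = 11/2. Minimum is 11/2 at row 3 (s3 leaves); pivot element 2.
Pivot on row 3; the Z-row RHS becomes 0 − (-4)·(11/2) = 22.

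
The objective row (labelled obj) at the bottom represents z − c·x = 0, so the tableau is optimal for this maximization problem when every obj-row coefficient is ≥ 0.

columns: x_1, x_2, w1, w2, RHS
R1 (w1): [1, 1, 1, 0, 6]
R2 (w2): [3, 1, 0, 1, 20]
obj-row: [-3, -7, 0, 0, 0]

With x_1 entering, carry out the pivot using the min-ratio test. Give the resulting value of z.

Ratio test on column x_1 — row 1: 6/1 = 6; row 2: 20/3 = 20/3. Minimum is 6 at row 1 (w1 leaves); pivot element 1.
Pivot on row 1; the obj-row RHS becomes 0 − (-3)·6 = 18.

18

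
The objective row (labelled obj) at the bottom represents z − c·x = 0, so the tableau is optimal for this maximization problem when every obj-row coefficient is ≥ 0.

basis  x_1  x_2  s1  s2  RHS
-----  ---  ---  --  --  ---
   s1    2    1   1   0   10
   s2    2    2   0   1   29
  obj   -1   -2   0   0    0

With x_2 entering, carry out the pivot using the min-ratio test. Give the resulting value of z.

20

Ratio test on column x_2 — row 1: 10/1 = 10; row 2: 29/2 = 29/2. Minimum is 10 at row 1 (s1 leaves); pivot element 1.
Pivot on row 1; the obj-row RHS becomes 0 − (-2)·10 = 20.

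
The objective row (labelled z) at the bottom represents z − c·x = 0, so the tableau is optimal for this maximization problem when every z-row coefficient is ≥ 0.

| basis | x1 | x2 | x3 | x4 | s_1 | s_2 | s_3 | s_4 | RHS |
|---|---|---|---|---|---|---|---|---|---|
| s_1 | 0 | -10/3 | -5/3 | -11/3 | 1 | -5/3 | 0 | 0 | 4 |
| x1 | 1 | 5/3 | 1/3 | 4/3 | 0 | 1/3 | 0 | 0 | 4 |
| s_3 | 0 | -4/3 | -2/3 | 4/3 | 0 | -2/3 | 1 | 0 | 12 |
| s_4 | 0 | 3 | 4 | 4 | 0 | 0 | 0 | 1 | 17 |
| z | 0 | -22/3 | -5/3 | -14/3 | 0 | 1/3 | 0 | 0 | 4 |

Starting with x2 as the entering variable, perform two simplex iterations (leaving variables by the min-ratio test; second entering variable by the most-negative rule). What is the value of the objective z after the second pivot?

377/17

Ratio test on column x2 — row 1: entry -10/3 ≤ 0; row 2: 4/(5/3) = 12/5; row 3: entry -4/3 ≤ 0; row 4: 17/3 = 17/3. Minimum is 12/5 at row 2 (x1 leaves); pivot element 5/3.
Pivot on row 2; the z-row RHS becomes 4 − (-22/3)·(12/5) = 108/5.
Next entering variable (most negative z-row entry -1/5): x3.
Ratio test on column x3 — row 1: entry -1 ≤ 0; row 2: (12/5)/(1/5) = 12; row 3: entry -2/5 ≤ 0; row 4: (49/5)/(17/5) = 49/17. Minimum is 49/17 at row 4 (s_4 leaves); pivot element 17/5.
After the second pivot the z-row RHS is 108/5 − (-1/5)·(49/17) = 377/17.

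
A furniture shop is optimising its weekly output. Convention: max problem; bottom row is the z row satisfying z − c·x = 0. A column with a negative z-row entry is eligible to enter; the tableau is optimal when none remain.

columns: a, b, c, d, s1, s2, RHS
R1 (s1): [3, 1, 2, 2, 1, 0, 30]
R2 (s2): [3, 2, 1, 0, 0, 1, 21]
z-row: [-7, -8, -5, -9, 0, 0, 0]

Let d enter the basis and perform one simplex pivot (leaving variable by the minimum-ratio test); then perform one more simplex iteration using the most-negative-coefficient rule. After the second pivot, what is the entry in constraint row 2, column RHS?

Ratio test on column d — row 1: 30/2 = 15; row 2: entry 0 ≤ 0. Minimum is 15 at row 1 (s1 leaves); pivot element 2.
Divide row 1 by 2; eliminate column d from the other rows.
Second iteration: most negative z-row entry is -7/2 in column b, so b enters.
Ratio test on column b — row 1: 15/(1/2) = 30; row 2: 21/2 = 21/2. Minimum is 21/2 at row 2 (s2 leaves); pivot element 2.
Divide row 2 by 2; eliminate column b from the other rows.
After both pivots, the entry at constraint row 2, column RHS is 21/2.

21/2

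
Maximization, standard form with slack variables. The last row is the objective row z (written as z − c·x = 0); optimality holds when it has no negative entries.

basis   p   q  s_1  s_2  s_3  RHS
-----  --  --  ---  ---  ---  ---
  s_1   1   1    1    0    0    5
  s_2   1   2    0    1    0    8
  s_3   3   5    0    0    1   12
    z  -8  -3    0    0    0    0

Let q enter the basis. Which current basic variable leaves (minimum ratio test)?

Column q entries and ratios — s_1: 5/1 = 5; s_2: 8/2 = 4; s_3: 12/5 = 12/5.
Smallest ratio is 12/5 in the row of s_3, so s_3 leaves.

s_3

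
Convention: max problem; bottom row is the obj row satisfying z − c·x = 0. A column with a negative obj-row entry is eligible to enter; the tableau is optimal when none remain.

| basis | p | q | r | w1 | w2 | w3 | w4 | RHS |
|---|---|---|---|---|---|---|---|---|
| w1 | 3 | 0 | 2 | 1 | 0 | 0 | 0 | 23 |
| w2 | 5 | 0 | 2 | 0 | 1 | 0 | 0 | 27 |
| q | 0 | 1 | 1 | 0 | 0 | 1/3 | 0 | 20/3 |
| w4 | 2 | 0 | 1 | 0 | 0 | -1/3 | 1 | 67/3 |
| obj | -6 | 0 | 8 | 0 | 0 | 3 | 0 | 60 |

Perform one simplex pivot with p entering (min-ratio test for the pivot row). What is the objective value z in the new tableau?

462/5

Ratio test on column p — row 1: 23/3 = 23/3; row 2: 27/5 = 27/5; row 3: entry 0 ≤ 0; row 4: (67/3)/2 = 67/6. Minimum is 27/5 at row 2 (w2 leaves); pivot element 5.
Pivot on row 2; the obj-row RHS becomes 60 − (-6)·(27/5) = 462/5.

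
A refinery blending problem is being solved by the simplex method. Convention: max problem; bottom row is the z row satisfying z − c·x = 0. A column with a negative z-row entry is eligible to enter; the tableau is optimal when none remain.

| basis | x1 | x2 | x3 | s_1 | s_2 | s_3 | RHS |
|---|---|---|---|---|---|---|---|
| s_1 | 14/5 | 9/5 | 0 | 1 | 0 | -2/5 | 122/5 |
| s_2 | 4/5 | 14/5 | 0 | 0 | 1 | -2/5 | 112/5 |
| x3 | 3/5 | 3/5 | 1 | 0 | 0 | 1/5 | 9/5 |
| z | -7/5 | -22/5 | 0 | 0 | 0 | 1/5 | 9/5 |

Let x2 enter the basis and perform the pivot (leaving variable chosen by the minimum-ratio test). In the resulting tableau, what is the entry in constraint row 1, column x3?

-3

Ratio test on column x2 — row 1: (122/5)/(9/5) = 122/9; row 2: (112/5)/(14/5) = 8; row 3: (9/5)/(3/5) = 3. Minimum is 3 at row 3 (x3 leaves); pivot element 3/5.
Divide row 3 by 3/5; eliminate column x2 from the other rows.
Row 1 update in column x3: 0 − (9/5)·(5/3) = -3.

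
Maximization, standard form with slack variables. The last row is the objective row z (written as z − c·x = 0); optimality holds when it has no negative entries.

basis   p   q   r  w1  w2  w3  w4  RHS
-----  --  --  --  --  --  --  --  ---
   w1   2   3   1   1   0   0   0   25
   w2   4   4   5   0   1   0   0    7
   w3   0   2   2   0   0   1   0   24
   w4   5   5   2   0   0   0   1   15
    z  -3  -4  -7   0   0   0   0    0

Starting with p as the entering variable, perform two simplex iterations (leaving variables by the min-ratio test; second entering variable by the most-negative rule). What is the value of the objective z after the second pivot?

49/5

Ratio test on column p — row 1: 25/2 = 25/2; row 2: 7/4 = 7/4; row 3: entry 0 ≤ 0; row 4: 15/5 = 3. Minimum is 7/4 at row 2 (w2 leaves); pivot element 4.
Pivot on row 2; the z-row RHS becomes 0 − (-3)·(7/4) = 21/4.
Next entering variable (most negative z-row entry -13/4): r.
Ratio test on column r — row 1: entry -3/2 ≤ 0; row 2: (7/4)/(5/4) = 7/5; row 3: 24/2 = 12; row 4: entry -17/4 ≤ 0. Minimum is 7/5 at row 2 (p leaves); pivot element 5/4.
After the second pivot the z-row RHS is 21/4 − (-13/4)·(7/5) = 49/5.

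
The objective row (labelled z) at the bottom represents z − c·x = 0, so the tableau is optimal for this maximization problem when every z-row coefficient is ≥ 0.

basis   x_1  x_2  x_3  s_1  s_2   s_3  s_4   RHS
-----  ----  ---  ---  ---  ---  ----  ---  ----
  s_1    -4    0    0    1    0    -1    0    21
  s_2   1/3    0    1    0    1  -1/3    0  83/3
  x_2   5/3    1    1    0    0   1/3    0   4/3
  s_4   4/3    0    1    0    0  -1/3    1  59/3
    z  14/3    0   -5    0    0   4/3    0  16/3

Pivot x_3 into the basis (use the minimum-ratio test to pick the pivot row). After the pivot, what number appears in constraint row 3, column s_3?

Ratio test on column x_3 — row 1: entry 0 ≤ 0; row 2: (83/3)/1 = 83/3; row 3: (4/3)/1 = 4/3; row 4: (59/3)/1 = 59/3. Minimum is 4/3 at row 3 (x_2 leaves); pivot element 1.
Divide row 3 by 1; eliminate column x_3 from the other rows.
In the new row 3, the s_3 entry is the old entry divided by the pivot: (1/3)/1 = 1/3.

1/3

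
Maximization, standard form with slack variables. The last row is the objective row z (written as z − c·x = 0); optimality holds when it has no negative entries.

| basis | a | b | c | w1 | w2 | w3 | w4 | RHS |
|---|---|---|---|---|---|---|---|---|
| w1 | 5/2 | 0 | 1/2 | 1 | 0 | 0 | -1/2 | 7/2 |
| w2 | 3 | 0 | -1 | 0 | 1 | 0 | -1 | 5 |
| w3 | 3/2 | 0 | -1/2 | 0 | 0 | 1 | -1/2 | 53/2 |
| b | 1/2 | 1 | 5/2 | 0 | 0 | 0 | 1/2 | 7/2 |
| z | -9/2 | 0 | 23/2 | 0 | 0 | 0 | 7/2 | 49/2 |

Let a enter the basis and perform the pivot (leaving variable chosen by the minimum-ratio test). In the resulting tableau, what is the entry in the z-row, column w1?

Ratio test on column a — row 1: (7/2)/(5/2) = 7/5; row 2: 5/3 = 5/3; row 3: (53/2)/(3/2) = 53/3; row 4: (7/2)/(1/2) = 7. Minimum is 7/5 at row 1 (w1 leaves); pivot element 5/2.
Divide row 1 by 5/2; eliminate column a from the other rows.
z-row update in column w1: 0 − (-9/2)·(2/5) = 9/5.

9/5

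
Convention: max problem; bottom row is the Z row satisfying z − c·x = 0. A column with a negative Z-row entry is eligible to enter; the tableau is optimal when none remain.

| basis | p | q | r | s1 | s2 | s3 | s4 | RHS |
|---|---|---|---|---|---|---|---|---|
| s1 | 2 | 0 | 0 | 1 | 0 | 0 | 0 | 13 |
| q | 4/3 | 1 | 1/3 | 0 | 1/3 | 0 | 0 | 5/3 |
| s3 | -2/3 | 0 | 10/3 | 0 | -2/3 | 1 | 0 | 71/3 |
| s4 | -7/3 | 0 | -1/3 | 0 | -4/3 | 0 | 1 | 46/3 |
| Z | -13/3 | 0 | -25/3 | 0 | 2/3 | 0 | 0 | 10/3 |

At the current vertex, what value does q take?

q is basic (row 2); its value is the RHS of that row, 5/3.

5/3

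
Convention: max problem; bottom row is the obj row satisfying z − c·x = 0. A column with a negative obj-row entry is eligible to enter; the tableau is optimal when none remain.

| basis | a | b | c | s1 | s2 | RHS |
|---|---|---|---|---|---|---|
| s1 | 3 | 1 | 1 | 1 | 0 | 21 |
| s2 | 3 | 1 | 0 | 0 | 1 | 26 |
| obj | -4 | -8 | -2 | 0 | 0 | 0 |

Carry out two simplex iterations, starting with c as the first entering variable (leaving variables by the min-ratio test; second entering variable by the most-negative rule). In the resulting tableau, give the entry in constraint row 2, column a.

Ratio test on column c — row 1: 21/1 = 21; row 2: entry 0 ≤ 0. Minimum is 21 at row 1 (s1 leaves); pivot element 1.
Divide row 1 by 1; eliminate column c from the other rows.
Second iteration: most negative obj-row entry is -6 in column b, so b enters.
Ratio test on column b — row 1: 21/1 = 21; row 2: 26/1 = 26. Minimum is 21 at row 1 (c leaves); pivot element 1.
Divide row 1 by 1; eliminate column b from the other rows.
After both pivots, the entry at constraint row 2, column a is 0.

0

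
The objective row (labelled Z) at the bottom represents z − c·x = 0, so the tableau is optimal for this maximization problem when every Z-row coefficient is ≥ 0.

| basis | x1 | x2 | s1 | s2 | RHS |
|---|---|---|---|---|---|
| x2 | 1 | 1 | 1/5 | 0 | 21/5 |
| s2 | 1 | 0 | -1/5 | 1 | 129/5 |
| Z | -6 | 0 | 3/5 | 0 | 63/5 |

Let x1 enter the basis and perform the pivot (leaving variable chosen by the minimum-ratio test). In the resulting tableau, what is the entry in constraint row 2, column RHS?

108/5

Ratio test on column x1 — row 1: (21/5)/1 = 21/5; row 2: (129/5)/1 = 129/5. Minimum is 21/5 at row 1 (x2 leaves); pivot element 1.
Divide row 1 by 1; eliminate column x1 from the other rows.
Row 2 update in column RHS: 129/5 − 1·(21/5) = 108/5.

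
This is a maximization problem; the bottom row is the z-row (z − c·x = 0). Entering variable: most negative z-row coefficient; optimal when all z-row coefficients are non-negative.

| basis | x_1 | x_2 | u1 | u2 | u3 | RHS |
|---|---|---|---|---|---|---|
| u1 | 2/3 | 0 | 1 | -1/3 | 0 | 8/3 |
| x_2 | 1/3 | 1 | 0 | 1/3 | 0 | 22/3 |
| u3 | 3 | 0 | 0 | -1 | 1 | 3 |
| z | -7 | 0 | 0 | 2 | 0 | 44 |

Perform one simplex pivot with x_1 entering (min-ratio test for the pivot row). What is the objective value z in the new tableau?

Ratio test on column x_1 — row 1: (8/3)/(2/3) = 4; row 2: (22/3)/(1/3) = 22; row 3: 3/3 = 1. Minimum is 1 at row 3 (u3 leaves); pivot element 3.
Pivot on row 3; the z-row RHS becomes 44 − (-7)·1 = 51.

51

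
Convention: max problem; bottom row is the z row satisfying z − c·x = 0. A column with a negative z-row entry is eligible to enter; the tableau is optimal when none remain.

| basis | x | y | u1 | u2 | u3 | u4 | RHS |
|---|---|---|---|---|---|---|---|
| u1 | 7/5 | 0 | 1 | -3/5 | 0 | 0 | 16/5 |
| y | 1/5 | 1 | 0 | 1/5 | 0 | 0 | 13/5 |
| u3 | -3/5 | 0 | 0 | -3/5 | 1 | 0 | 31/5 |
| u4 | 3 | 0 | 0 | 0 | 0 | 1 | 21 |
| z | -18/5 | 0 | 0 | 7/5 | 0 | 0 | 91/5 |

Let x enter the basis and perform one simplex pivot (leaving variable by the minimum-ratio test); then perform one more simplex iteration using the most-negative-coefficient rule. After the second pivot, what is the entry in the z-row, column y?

1/2

Ratio test on column x — row 1: (16/5)/(7/5) = 16/7; row 2: (13/5)/(1/5) = 13; row 3: entry -3/5 ≤ 0; row 4: 21/3 = 7. Minimum is 16/7 at row 1 (u1 leaves); pivot element 7/5.
Divide row 1 by 7/5; eliminate column x from the other rows.
Second iteration: most negative z-row entry is -1/7 in column u2, so u2 enters.
Ratio test on column u2 — row 1: entry -3/7 ≤ 0; row 2: (15/7)/(2/7) = 15/2; row 3: entry -6/7 ≤ 0; row 4: (99/7)/(9/7) = 11. Minimum is 15/2 at row 2 (y leaves); pivot element 2/7.
Divide row 2 by 2/7; eliminate column u2 from the other rows.
After both pivots, the entry at the z-row, column y is 1/2.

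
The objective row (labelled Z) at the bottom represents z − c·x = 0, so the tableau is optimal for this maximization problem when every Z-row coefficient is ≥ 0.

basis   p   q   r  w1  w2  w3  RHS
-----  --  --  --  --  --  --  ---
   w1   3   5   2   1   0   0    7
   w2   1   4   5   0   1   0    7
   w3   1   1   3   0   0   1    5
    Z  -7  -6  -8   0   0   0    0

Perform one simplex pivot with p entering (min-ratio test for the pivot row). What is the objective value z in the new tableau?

49/3

Ratio test on column p — row 1: 7/3 = 7/3; row 2: 7/1 = 7; row 3: 5/1 = 5. Minimum is 7/3 at row 1 (w1 leaves); pivot element 3.
Pivot on row 1; the Z-row RHS becomes 0 − (-7)·(7/3) = 49/3.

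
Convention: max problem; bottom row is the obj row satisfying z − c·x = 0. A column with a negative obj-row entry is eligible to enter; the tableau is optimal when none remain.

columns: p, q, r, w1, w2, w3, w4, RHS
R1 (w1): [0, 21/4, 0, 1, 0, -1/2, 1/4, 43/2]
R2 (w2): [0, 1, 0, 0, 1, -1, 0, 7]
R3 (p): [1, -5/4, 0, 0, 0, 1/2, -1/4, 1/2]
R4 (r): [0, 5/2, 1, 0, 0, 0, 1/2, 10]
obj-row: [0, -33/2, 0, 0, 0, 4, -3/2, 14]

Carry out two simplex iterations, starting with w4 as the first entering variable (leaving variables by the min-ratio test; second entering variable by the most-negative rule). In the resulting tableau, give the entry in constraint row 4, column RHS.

4

Ratio test on column w4 — row 1: (43/2)/(1/4) = 86; row 2: entry 0 ≤ 0; row 3: entry -1/4 ≤ 0; row 4: 10/(1/2) = 20. Minimum is 20 at row 4 (r leaves); pivot element 1/2.
Divide row 4 by 1/2; eliminate column w4 from the other rows.
Second iteration: most negative obj-row entry is -9 in column q, so q enters.
Ratio test on column q — row 1: (33/2)/4 = 33/8; row 2: 7/1 = 7; row 3: entry 0 ≤ 0; row 4: 20/5 = 4. Minimum is 4 at row 4 (w4 leaves); pivot element 5.
Divide row 4 by 5; eliminate column q from the other rows.
After both pivots, the entry at constraint row 4, column RHS is 4.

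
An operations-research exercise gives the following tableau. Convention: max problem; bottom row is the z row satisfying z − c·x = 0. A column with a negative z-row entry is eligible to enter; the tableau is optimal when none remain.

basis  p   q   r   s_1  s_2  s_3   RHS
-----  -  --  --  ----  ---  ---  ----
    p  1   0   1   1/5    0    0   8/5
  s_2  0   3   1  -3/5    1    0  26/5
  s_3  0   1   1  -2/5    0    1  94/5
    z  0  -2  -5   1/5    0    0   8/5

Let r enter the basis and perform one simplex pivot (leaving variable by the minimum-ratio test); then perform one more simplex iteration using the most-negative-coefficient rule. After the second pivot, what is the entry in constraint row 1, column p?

Ratio test on column r — row 1: (8/5)/1 = 8/5; row 2: (26/5)/1 = 26/5; row 3: (94/5)/1 = 94/5. Minimum is 8/5 at row 1 (p leaves); pivot element 1.
Divide row 1 by 1; eliminate column r from the other rows.
Second iteration: most negative z-row entry is -2 in column q, so q enters.
Ratio test on column q — row 1: entry 0 ≤ 0; row 2: (18/5)/3 = 6/5; row 3: (86/5)/1 = 86/5. Minimum is 6/5 at row 2 (s_2 leaves); pivot element 3.
Divide row 2 by 3; eliminate column q from the other rows.
After both pivots, the entry at constraint row 1, column p is 1.

1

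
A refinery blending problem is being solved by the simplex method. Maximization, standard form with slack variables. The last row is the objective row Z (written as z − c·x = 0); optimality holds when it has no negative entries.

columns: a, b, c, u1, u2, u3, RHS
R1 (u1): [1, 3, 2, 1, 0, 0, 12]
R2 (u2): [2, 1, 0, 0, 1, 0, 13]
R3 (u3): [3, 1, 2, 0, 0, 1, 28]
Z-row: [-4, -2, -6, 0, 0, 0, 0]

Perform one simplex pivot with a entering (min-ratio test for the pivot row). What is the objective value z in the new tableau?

Ratio test on column a — row 1: 12/1 = 12; row 2: 13/2 = 13/2; row 3: 28/3 = 28/3. Minimum is 13/2 at row 2 (u2 leaves); pivot element 2.
Pivot on row 2; the Z-row RHS becomes 0 − (-4)·(13/2) = 26.

26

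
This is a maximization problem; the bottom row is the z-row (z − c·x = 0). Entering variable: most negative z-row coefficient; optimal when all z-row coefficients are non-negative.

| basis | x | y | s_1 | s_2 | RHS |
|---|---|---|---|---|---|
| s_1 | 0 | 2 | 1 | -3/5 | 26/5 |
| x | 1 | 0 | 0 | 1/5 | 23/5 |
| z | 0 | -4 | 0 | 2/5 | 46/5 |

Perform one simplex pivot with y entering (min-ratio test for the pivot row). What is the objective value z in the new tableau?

98/5

Ratio test on column y — row 1: (26/5)/2 = 13/5; row 2: entry 0 ≤ 0. Minimum is 13/5 at row 1 (s_1 leaves); pivot element 2.
Pivot on row 1; the z-row RHS becomes 46/5 − (-4)·(13/5) = 98/5.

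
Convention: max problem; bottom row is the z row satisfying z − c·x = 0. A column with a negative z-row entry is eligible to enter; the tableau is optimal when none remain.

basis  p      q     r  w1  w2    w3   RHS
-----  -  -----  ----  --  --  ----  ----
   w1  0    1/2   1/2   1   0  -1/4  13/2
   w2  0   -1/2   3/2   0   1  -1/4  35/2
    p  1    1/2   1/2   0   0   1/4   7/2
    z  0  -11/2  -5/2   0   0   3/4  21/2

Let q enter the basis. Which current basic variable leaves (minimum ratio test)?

p

Column q entries and ratios — w1: (13/2)/(1/2) = 13; w2: -1/2 ≤ 0, skip; p: (7/2)/(1/2) = 7.
Smallest ratio is 7 in the row of p, so p leaves.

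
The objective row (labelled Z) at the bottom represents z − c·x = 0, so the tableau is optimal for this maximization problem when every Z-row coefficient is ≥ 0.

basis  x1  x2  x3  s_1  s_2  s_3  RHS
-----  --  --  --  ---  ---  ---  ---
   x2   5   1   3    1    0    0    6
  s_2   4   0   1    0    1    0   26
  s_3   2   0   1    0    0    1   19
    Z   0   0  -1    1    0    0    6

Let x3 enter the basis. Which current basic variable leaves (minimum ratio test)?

Column x3 entries and ratios — x2: 6/3 = 2; s_2: 26/1 = 26; s_3: 19/1 = 19.
Smallest ratio is 2 in the row of x2, so x2 leaves.

x2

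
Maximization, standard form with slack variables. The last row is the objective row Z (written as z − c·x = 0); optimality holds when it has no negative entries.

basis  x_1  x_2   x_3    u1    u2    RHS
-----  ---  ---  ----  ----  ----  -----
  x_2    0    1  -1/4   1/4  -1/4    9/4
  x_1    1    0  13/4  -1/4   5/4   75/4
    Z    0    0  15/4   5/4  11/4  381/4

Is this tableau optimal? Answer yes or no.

Every Z-row coefficient is ≥ 0, so the tableau is optimal.

yes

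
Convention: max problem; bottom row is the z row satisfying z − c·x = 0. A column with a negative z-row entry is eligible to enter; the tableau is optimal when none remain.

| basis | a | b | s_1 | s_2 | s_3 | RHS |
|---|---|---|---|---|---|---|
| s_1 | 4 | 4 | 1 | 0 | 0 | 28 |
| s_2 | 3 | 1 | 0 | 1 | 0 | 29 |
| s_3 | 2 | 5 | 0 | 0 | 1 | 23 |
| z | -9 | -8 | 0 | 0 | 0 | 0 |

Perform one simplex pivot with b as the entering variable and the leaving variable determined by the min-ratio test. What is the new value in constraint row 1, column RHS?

48/5

Ratio test on column b — row 1: 28/4 = 7; row 2: 29/1 = 29; row 3: 23/5 = 23/5. Minimum is 23/5 at row 3 (s_3 leaves); pivot element 5.
Divide row 3 by 5; eliminate column b from the other rows.
Row 1 update in column RHS: 28 − 4·(23/5) = 48/5.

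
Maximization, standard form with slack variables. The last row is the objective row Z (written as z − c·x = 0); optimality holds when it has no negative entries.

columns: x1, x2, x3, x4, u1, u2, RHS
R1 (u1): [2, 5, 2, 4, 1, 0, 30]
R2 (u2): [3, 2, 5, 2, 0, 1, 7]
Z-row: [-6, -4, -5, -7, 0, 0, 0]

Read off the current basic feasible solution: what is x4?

x4 is not in the basis, so in the current basic feasible solution x4 = 0.

0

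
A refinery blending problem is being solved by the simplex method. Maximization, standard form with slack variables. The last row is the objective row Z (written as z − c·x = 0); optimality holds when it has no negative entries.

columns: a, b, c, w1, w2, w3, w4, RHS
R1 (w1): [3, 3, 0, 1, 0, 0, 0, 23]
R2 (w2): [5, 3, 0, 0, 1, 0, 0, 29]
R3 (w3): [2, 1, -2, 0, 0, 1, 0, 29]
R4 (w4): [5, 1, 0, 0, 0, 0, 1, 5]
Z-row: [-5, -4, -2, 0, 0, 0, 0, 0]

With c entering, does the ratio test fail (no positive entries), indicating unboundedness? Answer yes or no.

Every constraint-row entry in column c is ≤ 0, so increasing c is unbounded.

yes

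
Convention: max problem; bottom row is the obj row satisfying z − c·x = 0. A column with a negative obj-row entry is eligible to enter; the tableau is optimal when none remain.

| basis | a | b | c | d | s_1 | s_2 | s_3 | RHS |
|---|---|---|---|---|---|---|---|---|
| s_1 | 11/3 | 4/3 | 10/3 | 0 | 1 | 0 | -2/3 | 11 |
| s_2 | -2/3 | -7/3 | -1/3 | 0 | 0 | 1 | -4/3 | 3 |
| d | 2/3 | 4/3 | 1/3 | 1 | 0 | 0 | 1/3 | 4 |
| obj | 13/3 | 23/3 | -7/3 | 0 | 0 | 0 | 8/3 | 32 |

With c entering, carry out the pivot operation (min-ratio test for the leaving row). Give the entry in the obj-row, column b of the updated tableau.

Ratio test on column c — row 1: 11/(10/3) = 33/10; row 2: entry -1/3 ≤ 0; row 3: 4/(1/3) = 12. Minimum is 33/10 at row 1 (s_1 leaves); pivot element 10/3.
Divide row 1 by 10/3; eliminate column c from the other rows.
obj-row update in column b: 23/3 − (-7/3)·(2/5) = 43/5.

43/5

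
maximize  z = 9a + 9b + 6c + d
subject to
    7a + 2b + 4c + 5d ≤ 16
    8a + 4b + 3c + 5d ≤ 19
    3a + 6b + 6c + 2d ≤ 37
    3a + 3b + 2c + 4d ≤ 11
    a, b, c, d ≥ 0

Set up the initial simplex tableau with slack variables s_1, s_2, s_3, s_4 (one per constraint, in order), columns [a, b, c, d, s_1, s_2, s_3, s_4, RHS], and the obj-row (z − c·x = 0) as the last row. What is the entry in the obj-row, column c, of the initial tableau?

The obj-row carries the negated objective coefficients: the c entry is -6.

-6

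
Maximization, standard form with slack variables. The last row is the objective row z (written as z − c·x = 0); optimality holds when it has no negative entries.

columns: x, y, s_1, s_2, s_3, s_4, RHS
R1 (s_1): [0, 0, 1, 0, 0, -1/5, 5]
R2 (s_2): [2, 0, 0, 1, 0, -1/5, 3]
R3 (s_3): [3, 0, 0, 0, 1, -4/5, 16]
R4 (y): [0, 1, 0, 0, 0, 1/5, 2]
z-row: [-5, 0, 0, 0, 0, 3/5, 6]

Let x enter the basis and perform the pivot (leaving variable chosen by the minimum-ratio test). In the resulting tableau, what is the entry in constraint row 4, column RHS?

Ratio test on column x — row 1: entry 0 ≤ 0; row 2: 3/2 = 3/2; row 3: 16/3 = 16/3; row 4: entry 0 ≤ 0. Minimum is 3/2 at row 2 (s_2 leaves); pivot element 2.
Divide row 2 by 2; eliminate column x from the other rows.
Row 4 update in column RHS: 2 − 0·(3/2) = 2.

2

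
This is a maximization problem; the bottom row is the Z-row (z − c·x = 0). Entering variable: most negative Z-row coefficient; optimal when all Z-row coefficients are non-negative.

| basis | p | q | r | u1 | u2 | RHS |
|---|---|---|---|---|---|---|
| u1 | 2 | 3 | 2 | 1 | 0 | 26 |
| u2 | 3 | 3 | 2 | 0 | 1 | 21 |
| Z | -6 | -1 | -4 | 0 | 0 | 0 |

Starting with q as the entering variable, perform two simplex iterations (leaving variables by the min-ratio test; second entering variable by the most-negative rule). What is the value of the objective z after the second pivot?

42

Ratio test on column q — row 1: 26/3 = 26/3; row 2: 21/3 = 7. Minimum is 7 at row 2 (u2 leaves); pivot element 3.
Pivot on row 2; the Z-row RHS becomes 0 − (-1)·7 = 7.
Next entering variable (most negative Z-row entry -5): p.
Ratio test on column p — row 1: entry -1 ≤ 0; row 2: 7/1 = 7. Minimum is 7 at row 2 (q leaves); pivot element 1.
After the second pivot the Z-row RHS is 7 − (-5)·7 = 42.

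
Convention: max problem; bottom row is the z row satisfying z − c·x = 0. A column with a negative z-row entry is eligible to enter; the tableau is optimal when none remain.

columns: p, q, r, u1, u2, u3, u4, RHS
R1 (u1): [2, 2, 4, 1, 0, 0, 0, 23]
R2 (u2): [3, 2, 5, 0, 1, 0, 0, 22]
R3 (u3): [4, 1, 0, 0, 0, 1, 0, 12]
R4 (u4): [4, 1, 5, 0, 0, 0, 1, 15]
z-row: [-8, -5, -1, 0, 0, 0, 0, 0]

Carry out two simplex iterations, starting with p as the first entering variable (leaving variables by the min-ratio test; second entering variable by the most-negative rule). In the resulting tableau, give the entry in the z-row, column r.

11

Ratio test on column p — row 1: 23/2 = 23/2; row 2: 22/3 = 22/3; row 3: 12/4 = 3; row 4: 15/4 = 15/4. Minimum is 3 at row 3 (u3 leaves); pivot element 4.
Divide row 3 by 4; eliminate column p from the other rows.
Second iteration: most negative z-row entry is -3 in column q, so q enters.
Ratio test on column q — row 1: 17/(3/2) = 34/3; row 2: 13/(5/4) = 52/5; row 3: 3/(1/4) = 12; row 4: entry 0 ≤ 0. Minimum is 52/5 at row 2 (u2 leaves); pivot element 5/4.
Divide row 2 by 5/4; eliminate column q from the other rows.
After both pivots, the entry at the z-row, column r is 11.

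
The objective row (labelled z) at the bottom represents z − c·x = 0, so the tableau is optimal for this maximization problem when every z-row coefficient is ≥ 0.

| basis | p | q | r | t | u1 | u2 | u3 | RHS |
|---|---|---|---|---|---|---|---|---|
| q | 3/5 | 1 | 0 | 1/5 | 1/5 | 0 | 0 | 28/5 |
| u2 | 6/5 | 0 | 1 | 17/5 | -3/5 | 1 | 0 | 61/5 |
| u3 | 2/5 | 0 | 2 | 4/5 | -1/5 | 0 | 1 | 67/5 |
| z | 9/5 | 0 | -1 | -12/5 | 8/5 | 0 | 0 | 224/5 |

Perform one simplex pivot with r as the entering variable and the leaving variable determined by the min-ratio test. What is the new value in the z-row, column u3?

1/2

Ratio test on column r — row 1: entry 0 ≤ 0; row 2: (61/5)/1 = 61/5; row 3: (67/5)/2 = 67/10. Minimum is 67/10 at row 3 (u3 leaves); pivot element 2.
Divide row 3 by 2; eliminate column r from the other rows.
z-row update in column u3: 0 − (-1)·(1/2) = 1/2.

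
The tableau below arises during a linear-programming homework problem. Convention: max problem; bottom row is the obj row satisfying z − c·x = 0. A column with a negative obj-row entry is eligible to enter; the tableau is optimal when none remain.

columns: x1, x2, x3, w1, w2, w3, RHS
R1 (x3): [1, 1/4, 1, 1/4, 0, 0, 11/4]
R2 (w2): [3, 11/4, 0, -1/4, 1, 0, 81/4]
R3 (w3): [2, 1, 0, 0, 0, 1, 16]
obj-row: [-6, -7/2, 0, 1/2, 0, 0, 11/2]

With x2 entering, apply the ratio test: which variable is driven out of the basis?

Column x2 entries and ratios — x3: (11/4)/(1/4) = 11; w2: (81/4)/(11/4) = 81/11; w3: 16/1 = 16.
Smallest ratio is 81/11 in the row of w2, so w2 leaves.

w2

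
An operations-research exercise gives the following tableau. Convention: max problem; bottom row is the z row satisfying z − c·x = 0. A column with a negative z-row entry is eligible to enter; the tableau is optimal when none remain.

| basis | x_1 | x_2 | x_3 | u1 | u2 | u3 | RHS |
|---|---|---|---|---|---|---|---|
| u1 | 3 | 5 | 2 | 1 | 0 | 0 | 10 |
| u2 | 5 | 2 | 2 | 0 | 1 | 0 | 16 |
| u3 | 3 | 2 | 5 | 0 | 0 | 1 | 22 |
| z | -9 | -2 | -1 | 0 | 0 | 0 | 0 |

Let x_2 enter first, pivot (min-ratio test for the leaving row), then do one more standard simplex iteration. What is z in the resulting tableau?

Ratio test on column x_2 — row 1: 10/5 = 2; row 2: 16/2 = 8; row 3: 22/2 = 11. Minimum is 2 at row 1 (u1 leaves); pivot element 5.
Pivot on row 1; the z-row RHS becomes 0 − (-2)·2 = 4.
Next entering variable (most negative z-row entry -39/5): x_1.
Ratio test on column x_1 — row 1: 2/(3/5) = 10/3; row 2: 12/(19/5) = 60/19; row 3: 18/(9/5) = 10. Minimum is 60/19 at row 2 (u2 leaves); pivot element 19/5.
After the second pivot the z-row RHS is 4 − (-39/5)·(60/19) = 544/19.

544/19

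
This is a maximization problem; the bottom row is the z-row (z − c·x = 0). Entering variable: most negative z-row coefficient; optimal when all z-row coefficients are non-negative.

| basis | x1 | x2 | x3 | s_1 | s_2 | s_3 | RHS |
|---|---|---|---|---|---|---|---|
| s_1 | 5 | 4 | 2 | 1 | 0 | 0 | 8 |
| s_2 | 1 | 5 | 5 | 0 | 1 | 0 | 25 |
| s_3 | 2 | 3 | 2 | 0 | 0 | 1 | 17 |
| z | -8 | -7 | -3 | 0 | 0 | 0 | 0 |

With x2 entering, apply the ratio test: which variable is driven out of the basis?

Column x2 entries and ratios — s_1: 8/4 = 2; s_2: 25/5 = 5; s_3: 17/3 = 17/3.
Smallest ratio is 2 in the row of s_1, so s_1 leaves.

s_1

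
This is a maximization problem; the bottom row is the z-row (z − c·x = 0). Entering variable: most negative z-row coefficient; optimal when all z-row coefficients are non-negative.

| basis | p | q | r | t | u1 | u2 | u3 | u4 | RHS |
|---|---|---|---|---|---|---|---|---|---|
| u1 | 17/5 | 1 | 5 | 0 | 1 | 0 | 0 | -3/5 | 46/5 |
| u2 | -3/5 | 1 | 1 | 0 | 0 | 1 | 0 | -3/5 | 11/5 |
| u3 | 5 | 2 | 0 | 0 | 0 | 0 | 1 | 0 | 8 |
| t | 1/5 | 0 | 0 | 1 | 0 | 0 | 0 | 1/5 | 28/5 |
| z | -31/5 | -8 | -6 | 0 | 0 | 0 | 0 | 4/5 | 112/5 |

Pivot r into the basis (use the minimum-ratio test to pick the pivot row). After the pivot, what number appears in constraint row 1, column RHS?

Ratio test on column r — row 1: (46/5)/5 = 46/25; row 2: (11/5)/1 = 11/5; row 3: entry 0 ≤ 0; row 4: entry 0 ≤ 0. Minimum is 46/25 at row 1 (u1 leaves); pivot element 5.
Divide row 1 by 5; eliminate column r from the other rows.
In the new row 1, the RHS entry is the old entry divided by the pivot: (46/5)/5 = 46/25.

46/25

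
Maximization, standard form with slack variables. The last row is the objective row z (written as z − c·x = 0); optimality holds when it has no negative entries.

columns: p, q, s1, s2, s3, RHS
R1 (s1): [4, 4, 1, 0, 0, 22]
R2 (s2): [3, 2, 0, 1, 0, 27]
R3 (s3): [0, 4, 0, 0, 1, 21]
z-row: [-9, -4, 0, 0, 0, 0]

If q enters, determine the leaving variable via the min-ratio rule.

s3

Column q entries and ratios — s1: 22/4 = 11/2; s2: 27/2 = 27/2; s3: 21/4 = 21/4.
Smallest ratio is 21/4 in the row of s3, so s3 leaves.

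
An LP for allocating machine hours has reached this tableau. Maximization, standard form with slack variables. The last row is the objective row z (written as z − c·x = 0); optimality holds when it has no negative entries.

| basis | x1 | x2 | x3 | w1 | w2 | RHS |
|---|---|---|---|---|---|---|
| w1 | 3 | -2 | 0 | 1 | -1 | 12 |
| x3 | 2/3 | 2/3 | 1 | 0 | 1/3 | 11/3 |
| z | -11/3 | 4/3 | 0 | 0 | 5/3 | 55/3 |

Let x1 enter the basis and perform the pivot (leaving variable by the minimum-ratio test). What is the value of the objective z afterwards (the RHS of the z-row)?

33

Ratio test on column x1 — row 1: 12/3 = 4; row 2: (11/3)/(2/3) = 11/2. Minimum is 4 at row 1 (w1 leaves); pivot element 3.
Pivot on row 1; the z-row RHS becomes 55/3 − (-11/3)·4 = 33.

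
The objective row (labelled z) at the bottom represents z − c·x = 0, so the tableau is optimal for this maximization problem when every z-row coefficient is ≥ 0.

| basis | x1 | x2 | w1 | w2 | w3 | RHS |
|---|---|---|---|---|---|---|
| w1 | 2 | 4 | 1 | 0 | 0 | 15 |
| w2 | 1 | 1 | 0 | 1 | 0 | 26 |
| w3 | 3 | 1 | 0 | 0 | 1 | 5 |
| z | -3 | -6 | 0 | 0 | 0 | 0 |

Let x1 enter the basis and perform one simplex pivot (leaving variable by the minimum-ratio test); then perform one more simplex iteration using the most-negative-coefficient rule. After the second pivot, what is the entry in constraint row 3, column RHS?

Ratio test on column x1 — row 1: 15/2 = 15/2; row 2: 26/1 = 26; row 3: 5/3 = 5/3. Minimum is 5/3 at row 3 (w3 leaves); pivot element 3.
Divide row 3 by 3; eliminate column x1 from the other rows.
Second iteration: most negative z-row entry is -5 in column x2, so x2 enters.
Ratio test on column x2 — row 1: (35/3)/(10/3) = 7/2; row 2: (73/3)/(2/3) = 73/2; row 3: (5/3)/(1/3) = 5. Minimum is 7/2 at row 1 (w1 leaves); pivot element 10/3.
Divide row 1 by 10/3; eliminate column x2 from the other rows.
After both pivots, the entry at constraint row 3, column RHS is 1/2.

1/2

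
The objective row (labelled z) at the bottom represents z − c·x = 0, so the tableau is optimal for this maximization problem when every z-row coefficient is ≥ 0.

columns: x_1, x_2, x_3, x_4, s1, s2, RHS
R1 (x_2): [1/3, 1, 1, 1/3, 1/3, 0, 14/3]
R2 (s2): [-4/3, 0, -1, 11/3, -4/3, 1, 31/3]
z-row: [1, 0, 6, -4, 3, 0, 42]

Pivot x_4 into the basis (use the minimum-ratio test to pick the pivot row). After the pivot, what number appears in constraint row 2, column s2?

3/11

Ratio test on column x_4 — row 1: (14/3)/(1/3) = 14; row 2: (31/3)/(11/3) = 31/11. Minimum is 31/11 at row 2 (s2 leaves); pivot element 11/3.
Divide row 2 by 11/3; eliminate column x_4 from the other rows.
In the new row 2, the s2 entry is the old entry divided by the pivot: 1/(11/3) = 3/11.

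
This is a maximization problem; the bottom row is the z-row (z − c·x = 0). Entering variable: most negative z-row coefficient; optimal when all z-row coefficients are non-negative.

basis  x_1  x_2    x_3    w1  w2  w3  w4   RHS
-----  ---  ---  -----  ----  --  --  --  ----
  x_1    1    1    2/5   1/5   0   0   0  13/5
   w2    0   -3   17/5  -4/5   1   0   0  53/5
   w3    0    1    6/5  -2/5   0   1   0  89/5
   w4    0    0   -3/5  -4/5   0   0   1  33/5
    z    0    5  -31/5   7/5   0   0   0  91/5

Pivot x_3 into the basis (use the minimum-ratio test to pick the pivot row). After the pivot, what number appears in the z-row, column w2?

31/17

Ratio test on column x_3 — row 1: (13/5)/(2/5) = 13/2; row 2: (53/5)/(17/5) = 53/17; row 3: (89/5)/(6/5) = 89/6; row 4: entry -3/5 ≤ 0. Minimum is 53/17 at row 2 (w2 leaves); pivot element 17/5.
Divide row 2 by 17/5; eliminate column x_3 from the other rows.
z-row update in column w2: 0 − (-31/5)·(5/17) = 31/17.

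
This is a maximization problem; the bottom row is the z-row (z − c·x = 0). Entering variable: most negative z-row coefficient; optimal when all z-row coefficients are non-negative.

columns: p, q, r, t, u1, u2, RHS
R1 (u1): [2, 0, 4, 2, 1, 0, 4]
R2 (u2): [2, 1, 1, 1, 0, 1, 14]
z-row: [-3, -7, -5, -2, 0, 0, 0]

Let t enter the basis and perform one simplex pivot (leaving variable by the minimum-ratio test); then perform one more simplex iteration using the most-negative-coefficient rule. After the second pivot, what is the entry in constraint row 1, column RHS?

Ratio test on column t — row 1: 4/2 = 2; row 2: 14/1 = 14. Minimum is 2 at row 1 (u1 leaves); pivot element 2.
Divide row 1 by 2; eliminate column t from the other rows.
Second iteration: most negative z-row entry is -7 in column q, so q enters.
Ratio test on column q — row 1: entry 0 ≤ 0; row 2: 12/1 = 12. Minimum is 12 at row 2 (u2 leaves); pivot element 1.
Divide row 2 by 1; eliminate column q from the other rows.
After both pivots, the entry at constraint row 1, column RHS is 2.

2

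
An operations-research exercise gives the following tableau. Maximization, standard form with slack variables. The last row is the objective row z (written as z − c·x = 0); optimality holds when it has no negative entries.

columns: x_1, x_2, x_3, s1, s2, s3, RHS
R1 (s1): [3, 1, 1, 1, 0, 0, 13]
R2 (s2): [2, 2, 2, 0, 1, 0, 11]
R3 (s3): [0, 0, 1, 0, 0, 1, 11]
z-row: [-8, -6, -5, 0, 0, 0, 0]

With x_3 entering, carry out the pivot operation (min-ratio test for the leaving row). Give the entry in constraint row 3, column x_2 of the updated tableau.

Ratio test on column x_3 — row 1: 13/1 = 13; row 2: 11/2 = 11/2; row 3: 11/1 = 11. Minimum is 11/2 at row 2 (s2 leaves); pivot element 2.
Divide row 2 by 2; eliminate column x_3 from the other rows.
Row 3 update in column x_2: 0 − 1·1 = -1.

-1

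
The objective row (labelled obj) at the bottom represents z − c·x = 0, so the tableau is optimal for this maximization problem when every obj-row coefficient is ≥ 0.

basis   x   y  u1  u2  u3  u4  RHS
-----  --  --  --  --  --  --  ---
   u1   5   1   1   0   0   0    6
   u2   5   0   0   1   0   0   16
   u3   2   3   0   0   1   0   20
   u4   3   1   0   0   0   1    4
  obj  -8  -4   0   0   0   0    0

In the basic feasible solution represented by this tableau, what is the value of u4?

4

u4 is basic (row 4); its value is the RHS of that row, 4.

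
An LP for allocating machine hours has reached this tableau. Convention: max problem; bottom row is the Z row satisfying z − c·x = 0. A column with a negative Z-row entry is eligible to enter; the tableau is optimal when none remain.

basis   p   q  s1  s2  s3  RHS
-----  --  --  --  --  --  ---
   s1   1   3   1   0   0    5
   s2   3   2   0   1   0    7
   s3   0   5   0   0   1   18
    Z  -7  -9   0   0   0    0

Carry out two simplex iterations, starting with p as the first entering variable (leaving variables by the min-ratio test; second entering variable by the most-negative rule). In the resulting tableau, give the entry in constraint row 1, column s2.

-1/7

Ratio test on column p — row 1: 5/1 = 5; row 2: 7/3 = 7/3; row 3: entry 0 ≤ 0. Minimum is 7/3 at row 2 (s2 leaves); pivot element 3.
Divide row 2 by 3; eliminate column p from the other rows.
Second iteration: most negative Z-row entry is -13/3 in column q, so q enters.
Ratio test on column q — row 1: (8/3)/(7/3) = 8/7; row 2: (7/3)/(2/3) = 7/2; row 3: 18/5 = 18/5. Minimum is 8/7 at row 1 (s1 leaves); pivot element 7/3.
Divide row 1 by 7/3; eliminate column q from the other rows.
After both pivots, the entry at constraint row 1, column s2 is -1/7.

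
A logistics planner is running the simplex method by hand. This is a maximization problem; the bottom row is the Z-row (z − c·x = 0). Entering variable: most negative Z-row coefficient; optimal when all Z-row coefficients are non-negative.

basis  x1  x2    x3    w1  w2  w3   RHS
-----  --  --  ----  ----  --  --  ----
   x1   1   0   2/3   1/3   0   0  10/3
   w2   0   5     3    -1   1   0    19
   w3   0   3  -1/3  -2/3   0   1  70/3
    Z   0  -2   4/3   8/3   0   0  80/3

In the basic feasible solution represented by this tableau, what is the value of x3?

x3 is not in the basis, so in the current basic feasible solution x3 = 0.

0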